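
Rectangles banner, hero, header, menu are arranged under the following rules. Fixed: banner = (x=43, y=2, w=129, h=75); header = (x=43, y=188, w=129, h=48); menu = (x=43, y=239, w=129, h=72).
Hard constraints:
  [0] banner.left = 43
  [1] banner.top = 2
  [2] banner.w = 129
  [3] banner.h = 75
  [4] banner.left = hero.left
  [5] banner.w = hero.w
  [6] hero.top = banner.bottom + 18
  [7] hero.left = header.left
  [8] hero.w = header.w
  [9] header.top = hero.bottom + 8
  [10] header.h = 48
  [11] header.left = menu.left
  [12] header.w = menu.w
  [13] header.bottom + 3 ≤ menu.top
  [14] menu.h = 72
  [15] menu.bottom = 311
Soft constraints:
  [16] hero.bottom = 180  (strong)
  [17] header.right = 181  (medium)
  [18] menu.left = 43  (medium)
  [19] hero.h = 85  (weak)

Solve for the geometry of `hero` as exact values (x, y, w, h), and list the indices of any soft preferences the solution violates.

hero = (x=43, y=95, w=129, h=85)
violated soft preferences: 17

1. hero.x = 43  [banner.left = hero.left]
2. hero.w = 129  [banner.w = hero.w]
3. hero.y = 95  [hero.top = banner.bottom + 18]
4. hero.h = 85  [header.top = hero.bottom + 8]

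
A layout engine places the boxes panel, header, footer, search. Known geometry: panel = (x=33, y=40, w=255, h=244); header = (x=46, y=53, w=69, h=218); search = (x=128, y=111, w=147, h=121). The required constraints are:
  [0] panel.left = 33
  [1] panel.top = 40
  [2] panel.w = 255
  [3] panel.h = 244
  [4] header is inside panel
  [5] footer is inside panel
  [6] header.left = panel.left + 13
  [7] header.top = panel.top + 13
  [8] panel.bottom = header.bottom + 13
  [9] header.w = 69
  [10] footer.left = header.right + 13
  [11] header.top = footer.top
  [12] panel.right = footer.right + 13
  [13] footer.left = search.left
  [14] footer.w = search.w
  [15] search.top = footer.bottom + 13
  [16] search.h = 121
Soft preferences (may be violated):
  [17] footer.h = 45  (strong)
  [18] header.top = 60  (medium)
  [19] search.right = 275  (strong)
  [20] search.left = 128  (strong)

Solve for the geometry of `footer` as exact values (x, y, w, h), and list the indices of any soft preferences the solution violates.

footer = (x=128, y=53, w=147, h=45)
violated soft preferences: 18

1. footer.x = 128  [footer.left = header.right + 13]
2. footer.y = 53  [header.top = footer.top]
3. footer.w = 147  [panel.right = footer.right + 13]
4. footer.h = 45  [search.top = footer.bottom + 13]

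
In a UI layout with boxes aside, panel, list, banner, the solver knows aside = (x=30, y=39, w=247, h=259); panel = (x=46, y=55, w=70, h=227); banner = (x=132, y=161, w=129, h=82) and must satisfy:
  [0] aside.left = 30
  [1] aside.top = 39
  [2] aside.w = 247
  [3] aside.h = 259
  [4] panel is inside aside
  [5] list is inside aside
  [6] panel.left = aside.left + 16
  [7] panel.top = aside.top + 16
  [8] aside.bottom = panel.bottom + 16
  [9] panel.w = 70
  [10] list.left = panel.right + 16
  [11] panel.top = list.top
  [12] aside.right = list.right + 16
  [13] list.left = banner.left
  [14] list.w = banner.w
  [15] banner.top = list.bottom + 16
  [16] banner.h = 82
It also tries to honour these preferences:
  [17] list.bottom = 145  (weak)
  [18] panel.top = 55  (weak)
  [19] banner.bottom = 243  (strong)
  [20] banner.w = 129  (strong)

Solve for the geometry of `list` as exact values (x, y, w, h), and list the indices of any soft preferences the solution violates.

1. list.x = 132  [list.left = panel.right + 16]
2. list.y = 55  [panel.top = list.top]
3. list.w = 129  [aside.right = list.right + 16]
4. list.h = 90  [banner.top = list.bottom + 16]

list = (x=132, y=55, w=129, h=90)
violated soft preferences: none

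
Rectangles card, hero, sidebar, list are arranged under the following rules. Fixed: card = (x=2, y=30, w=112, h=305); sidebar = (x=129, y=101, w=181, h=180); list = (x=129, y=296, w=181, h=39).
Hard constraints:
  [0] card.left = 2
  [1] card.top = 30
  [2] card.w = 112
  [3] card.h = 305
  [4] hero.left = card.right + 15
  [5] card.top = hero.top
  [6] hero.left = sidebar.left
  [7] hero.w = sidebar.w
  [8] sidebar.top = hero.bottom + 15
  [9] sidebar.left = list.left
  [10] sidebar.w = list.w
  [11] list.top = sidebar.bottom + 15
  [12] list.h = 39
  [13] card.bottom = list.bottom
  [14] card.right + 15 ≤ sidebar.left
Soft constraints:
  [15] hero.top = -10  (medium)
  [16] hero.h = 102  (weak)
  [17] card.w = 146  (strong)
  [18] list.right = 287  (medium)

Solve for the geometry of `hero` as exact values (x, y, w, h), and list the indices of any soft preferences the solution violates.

1. hero.x = 129  [hero.left = card.right + 15]
2. hero.y = 30  [card.top = hero.top]
3. hero.w = 181  [hero.w = sidebar.w]
4. hero.h = 56  [sidebar.top = hero.bottom + 15]

hero = (x=129, y=30, w=181, h=56)
violated soft preferences: 15, 16, 17, 18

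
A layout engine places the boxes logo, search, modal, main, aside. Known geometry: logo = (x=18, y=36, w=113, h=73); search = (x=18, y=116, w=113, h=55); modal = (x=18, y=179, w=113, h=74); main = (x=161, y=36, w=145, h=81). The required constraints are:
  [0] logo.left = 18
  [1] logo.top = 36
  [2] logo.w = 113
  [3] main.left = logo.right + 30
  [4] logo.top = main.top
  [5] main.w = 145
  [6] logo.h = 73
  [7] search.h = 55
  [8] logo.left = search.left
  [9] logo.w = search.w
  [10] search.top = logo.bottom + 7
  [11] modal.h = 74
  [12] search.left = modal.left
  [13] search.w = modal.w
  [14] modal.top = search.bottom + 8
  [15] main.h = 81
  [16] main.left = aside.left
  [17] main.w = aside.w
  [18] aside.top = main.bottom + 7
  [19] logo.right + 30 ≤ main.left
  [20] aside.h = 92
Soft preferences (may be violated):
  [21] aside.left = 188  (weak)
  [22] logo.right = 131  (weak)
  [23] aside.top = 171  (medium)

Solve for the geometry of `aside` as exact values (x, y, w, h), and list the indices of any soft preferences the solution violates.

aside = (x=161, y=124, w=145, h=92)
violated soft preferences: 21, 23

1. aside.x = 161  [main.left = aside.left]
2. aside.w = 145  [main.w = aside.w]
3. aside.y = 124  [aside.top = main.bottom + 7]
4. aside.h = 92  [aside.h = 92]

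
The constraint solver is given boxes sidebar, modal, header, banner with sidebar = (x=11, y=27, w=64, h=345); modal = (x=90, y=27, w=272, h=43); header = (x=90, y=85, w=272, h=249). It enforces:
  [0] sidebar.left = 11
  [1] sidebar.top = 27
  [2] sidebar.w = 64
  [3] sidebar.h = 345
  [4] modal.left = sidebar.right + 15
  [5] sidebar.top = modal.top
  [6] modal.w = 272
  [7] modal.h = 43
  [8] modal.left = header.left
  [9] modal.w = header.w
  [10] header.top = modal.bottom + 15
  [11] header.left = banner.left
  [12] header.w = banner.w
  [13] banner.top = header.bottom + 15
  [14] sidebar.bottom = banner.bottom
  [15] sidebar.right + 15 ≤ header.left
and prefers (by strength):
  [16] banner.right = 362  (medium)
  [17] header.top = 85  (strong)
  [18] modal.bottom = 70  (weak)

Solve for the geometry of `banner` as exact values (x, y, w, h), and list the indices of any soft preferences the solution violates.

banner = (x=90, y=349, w=272, h=23)
violated soft preferences: none

1. banner.x = 90  [header.left = banner.left]
2. banner.w = 272  [header.w = banner.w]
3. banner.y = 349  [banner.top = header.bottom + 15]
4. banner.h = 23  [sidebar.bottom = banner.bottom]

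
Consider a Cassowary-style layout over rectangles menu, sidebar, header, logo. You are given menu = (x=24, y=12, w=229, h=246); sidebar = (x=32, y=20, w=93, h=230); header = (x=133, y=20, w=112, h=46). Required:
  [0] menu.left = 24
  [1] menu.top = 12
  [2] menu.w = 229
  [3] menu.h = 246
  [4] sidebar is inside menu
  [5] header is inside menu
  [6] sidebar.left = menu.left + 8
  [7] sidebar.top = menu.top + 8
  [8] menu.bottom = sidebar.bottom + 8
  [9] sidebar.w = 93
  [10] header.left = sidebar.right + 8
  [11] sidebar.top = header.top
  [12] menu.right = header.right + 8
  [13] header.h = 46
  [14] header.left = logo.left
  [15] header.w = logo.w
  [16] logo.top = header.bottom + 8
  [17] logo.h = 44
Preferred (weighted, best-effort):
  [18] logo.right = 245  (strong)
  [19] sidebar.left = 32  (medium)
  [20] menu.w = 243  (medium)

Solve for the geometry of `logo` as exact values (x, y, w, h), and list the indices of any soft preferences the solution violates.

logo = (x=133, y=74, w=112, h=44)
violated soft preferences: 20

1. logo.x = 133  [header.left = logo.left]
2. logo.w = 112  [header.w = logo.w]
3. logo.y = 74  [logo.top = header.bottom + 8]
4. logo.h = 44  [logo.h = 44]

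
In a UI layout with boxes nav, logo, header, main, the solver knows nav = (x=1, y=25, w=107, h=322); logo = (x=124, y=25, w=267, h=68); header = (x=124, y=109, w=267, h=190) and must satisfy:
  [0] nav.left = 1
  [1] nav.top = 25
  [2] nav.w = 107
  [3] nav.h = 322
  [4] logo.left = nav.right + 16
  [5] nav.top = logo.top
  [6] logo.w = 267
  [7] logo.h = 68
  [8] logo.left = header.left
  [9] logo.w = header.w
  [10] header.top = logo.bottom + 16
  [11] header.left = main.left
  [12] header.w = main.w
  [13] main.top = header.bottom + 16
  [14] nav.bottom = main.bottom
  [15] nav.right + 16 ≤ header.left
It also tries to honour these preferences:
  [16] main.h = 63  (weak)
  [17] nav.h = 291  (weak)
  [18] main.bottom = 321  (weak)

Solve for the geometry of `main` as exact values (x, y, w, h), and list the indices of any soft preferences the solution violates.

main = (x=124, y=315, w=267, h=32)
violated soft preferences: 16, 17, 18

1. main.x = 124  [header.left = main.left]
2. main.w = 267  [header.w = main.w]
3. main.y = 315  [main.top = header.bottom + 16]
4. main.h = 32  [nav.bottom = main.bottom]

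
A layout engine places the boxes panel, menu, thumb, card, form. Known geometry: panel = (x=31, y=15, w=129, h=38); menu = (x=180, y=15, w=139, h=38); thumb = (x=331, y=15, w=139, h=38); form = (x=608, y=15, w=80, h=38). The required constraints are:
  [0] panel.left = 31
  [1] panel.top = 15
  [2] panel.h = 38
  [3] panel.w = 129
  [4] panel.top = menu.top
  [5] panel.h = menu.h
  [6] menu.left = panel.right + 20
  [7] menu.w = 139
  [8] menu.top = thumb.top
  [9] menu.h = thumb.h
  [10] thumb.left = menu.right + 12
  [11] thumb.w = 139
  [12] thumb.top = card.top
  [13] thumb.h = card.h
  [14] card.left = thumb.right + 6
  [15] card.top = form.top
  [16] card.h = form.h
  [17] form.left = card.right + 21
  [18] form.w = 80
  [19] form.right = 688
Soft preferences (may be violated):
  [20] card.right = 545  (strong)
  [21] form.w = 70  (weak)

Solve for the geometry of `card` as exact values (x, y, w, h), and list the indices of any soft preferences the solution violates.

card = (x=476, y=15, w=111, h=38)
violated soft preferences: 20, 21

1. card.y = 15  [thumb.top = card.top]
2. card.h = 38  [thumb.h = card.h]
3. card.x = 476  [card.left = thumb.right + 6]
4. card.w = 111  [form.left = card.right + 21]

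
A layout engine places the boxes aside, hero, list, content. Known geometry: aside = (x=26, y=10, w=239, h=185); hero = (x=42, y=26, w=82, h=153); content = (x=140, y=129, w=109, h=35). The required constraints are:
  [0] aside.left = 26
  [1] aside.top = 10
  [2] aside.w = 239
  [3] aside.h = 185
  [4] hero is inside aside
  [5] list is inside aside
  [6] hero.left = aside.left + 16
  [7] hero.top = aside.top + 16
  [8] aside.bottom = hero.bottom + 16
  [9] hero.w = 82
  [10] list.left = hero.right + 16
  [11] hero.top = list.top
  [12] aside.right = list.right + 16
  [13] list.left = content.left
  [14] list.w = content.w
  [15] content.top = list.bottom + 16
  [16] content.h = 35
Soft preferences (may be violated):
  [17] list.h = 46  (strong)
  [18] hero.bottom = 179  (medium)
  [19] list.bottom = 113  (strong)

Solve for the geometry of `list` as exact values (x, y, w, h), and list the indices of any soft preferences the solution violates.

1. list.x = 140  [list.left = hero.right + 16]
2. list.y = 26  [hero.top = list.top]
3. list.w = 109  [aside.right = list.right + 16]
4. list.h = 87  [content.top = list.bottom + 16]

list = (x=140, y=26, w=109, h=87)
violated soft preferences: 17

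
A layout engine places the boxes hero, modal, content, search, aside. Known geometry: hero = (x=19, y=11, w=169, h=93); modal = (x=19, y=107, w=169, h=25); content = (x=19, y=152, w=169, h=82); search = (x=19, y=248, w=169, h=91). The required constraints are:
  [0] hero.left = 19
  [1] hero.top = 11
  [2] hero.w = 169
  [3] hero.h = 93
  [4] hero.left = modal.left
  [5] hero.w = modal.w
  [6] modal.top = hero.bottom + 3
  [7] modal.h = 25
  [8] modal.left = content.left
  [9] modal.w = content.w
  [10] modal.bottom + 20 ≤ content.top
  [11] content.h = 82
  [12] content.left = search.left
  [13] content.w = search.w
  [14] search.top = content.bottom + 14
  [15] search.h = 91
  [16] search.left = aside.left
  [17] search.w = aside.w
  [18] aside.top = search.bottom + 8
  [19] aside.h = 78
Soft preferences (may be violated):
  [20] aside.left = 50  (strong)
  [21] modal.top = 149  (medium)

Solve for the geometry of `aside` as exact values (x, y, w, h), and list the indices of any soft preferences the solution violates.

1. aside.x = 19  [search.left = aside.left]
2. aside.w = 169  [search.w = aside.w]
3. aside.y = 347  [aside.top = search.bottom + 8]
4. aside.h = 78  [aside.h = 78]

aside = (x=19, y=347, w=169, h=78)
violated soft preferences: 20, 21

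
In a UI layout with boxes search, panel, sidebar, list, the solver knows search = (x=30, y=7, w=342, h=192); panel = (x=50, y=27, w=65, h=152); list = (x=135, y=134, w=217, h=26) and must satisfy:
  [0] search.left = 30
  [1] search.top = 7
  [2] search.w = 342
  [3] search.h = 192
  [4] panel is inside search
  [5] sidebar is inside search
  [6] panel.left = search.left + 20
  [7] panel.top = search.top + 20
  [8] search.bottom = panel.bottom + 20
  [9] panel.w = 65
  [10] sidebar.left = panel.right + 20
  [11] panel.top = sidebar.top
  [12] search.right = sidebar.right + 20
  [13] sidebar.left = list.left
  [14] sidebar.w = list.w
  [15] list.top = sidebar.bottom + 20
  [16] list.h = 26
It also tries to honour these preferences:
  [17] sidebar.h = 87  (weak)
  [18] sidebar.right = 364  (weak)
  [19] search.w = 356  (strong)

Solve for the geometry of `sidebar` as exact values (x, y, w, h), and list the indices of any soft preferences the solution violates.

1. sidebar.x = 135  [sidebar.left = panel.right + 20]
2. sidebar.y = 27  [panel.top = sidebar.top]
3. sidebar.w = 217  [search.right = sidebar.right + 20]
4. sidebar.h = 87  [list.top = sidebar.bottom + 20]

sidebar = (x=135, y=27, w=217, h=87)
violated soft preferences: 18, 19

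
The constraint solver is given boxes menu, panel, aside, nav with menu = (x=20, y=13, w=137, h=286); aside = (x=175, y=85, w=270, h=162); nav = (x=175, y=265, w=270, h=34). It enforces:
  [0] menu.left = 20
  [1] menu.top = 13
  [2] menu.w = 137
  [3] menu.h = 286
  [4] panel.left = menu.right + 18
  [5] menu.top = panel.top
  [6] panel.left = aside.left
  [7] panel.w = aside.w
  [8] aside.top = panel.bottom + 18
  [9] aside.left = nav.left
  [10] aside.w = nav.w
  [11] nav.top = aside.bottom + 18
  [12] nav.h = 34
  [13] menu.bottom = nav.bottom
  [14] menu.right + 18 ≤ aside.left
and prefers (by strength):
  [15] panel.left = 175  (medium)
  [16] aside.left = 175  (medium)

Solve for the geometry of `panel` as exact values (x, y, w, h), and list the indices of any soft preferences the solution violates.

panel = (x=175, y=13, w=270, h=54)
violated soft preferences: none

1. panel.x = 175  [panel.left = menu.right + 18]
2. panel.y = 13  [menu.top = panel.top]
3. panel.w = 270  [panel.w = aside.w]
4. panel.h = 54  [aside.top = panel.bottom + 18]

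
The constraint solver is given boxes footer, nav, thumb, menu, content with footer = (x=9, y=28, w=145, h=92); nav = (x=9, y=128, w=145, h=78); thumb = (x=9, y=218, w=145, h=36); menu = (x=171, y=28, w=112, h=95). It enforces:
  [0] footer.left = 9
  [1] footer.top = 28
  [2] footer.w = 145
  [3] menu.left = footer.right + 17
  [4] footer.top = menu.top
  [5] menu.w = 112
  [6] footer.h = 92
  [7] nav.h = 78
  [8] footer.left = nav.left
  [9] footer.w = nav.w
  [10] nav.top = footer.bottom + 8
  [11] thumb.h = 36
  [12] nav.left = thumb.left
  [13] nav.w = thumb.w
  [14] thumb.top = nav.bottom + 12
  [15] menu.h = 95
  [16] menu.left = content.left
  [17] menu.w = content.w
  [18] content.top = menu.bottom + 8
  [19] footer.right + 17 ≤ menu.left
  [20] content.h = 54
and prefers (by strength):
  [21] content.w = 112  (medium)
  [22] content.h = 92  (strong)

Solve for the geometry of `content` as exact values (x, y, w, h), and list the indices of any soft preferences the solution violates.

1. content.x = 171  [menu.left = content.left]
2. content.w = 112  [menu.w = content.w]
3. content.y = 131  [content.top = menu.bottom + 8]
4. content.h = 54  [content.h = 54]

content = (x=171, y=131, w=112, h=54)
violated soft preferences: 22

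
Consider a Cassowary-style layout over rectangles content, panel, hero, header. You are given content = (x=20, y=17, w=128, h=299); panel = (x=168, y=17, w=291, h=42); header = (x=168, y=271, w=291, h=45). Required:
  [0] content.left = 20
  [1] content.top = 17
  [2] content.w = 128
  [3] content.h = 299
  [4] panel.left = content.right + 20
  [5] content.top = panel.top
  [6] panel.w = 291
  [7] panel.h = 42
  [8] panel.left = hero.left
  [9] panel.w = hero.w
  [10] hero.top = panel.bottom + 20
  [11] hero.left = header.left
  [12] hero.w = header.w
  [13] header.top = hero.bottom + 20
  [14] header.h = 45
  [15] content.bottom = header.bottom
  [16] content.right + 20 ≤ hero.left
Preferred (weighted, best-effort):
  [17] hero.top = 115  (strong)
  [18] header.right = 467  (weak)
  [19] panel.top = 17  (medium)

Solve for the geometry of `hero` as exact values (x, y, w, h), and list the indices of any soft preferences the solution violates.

hero = (x=168, y=79, w=291, h=172)
violated soft preferences: 17, 18

1. hero.x = 168  [panel.left = hero.left]
2. hero.w = 291  [panel.w = hero.w]
3. hero.y = 79  [hero.top = panel.bottom + 20]
4. hero.h = 172  [header.top = hero.bottom + 20]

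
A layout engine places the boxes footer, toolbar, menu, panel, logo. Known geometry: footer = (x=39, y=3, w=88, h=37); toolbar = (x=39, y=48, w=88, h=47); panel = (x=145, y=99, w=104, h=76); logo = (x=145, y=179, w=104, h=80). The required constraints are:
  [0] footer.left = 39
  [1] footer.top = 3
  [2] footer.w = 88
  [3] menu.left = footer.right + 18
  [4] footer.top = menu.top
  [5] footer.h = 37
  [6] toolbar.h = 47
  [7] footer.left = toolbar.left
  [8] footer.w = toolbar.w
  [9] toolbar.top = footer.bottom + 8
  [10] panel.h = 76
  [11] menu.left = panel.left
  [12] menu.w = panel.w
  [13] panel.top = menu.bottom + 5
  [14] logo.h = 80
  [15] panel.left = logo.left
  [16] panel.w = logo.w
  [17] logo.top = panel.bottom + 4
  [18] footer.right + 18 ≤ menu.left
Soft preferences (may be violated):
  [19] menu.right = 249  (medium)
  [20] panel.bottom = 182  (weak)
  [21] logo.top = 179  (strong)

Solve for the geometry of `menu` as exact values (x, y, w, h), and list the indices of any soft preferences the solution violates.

menu = (x=145, y=3, w=104, h=91)
violated soft preferences: 20

1. menu.x = 145  [menu.left = footer.right + 18]
2. menu.y = 3  [footer.top = menu.top]
3. menu.w = 104  [menu.w = panel.w]
4. menu.h = 91  [panel.top = menu.bottom + 5]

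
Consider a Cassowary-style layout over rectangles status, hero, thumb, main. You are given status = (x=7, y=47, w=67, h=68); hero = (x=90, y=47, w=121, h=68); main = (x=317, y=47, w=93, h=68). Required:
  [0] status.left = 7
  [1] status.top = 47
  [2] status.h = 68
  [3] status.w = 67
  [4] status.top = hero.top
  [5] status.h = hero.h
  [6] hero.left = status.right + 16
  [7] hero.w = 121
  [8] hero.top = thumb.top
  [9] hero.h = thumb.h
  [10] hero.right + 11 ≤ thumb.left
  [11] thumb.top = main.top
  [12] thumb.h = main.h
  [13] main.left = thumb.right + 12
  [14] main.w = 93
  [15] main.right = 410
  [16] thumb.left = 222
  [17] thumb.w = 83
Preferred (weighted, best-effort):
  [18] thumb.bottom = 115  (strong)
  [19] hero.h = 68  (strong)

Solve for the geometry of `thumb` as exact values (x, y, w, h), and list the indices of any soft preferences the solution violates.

thumb = (x=222, y=47, w=83, h=68)
violated soft preferences: none

1. thumb.y = 47  [hero.top = thumb.top]
2. thumb.h = 68  [hero.h = thumb.h]
3. thumb.x = 222  [thumb.left = 222]
4. thumb.w = 83  [thumb.w = 83]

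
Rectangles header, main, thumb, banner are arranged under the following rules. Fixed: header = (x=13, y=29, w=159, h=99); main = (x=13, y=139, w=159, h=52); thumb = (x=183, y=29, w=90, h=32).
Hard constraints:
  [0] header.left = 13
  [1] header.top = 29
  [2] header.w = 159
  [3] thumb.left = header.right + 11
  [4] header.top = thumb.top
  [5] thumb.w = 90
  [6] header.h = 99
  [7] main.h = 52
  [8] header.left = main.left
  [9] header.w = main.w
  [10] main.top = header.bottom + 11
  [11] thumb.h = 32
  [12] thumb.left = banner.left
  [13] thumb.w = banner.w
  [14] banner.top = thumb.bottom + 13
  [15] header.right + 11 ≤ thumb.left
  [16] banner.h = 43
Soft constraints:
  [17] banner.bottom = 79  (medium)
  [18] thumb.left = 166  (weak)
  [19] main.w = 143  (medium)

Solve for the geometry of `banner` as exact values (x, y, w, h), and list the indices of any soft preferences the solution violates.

banner = (x=183, y=74, w=90, h=43)
violated soft preferences: 17, 18, 19

1. banner.x = 183  [thumb.left = banner.left]
2. banner.w = 90  [thumb.w = banner.w]
3. banner.y = 74  [banner.top = thumb.bottom + 13]
4. banner.h = 43  [banner.h = 43]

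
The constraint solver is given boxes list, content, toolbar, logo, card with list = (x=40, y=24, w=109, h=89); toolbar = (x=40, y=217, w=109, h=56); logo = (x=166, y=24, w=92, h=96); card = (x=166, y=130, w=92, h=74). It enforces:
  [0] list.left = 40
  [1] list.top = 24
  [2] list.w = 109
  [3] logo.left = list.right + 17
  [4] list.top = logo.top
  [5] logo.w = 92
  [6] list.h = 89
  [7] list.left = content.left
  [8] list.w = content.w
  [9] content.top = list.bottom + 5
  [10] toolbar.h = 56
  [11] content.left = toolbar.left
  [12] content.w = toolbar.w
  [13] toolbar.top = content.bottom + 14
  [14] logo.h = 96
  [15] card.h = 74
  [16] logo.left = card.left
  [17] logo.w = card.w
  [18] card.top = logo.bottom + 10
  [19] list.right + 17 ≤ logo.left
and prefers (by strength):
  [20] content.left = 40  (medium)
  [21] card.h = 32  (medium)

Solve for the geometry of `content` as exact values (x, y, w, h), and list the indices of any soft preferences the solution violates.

content = (x=40, y=118, w=109, h=85)
violated soft preferences: 21

1. content.x = 40  [list.left = content.left]
2. content.w = 109  [list.w = content.w]
3. content.y = 118  [content.top = list.bottom + 5]
4. content.h = 85  [toolbar.top = content.bottom + 14]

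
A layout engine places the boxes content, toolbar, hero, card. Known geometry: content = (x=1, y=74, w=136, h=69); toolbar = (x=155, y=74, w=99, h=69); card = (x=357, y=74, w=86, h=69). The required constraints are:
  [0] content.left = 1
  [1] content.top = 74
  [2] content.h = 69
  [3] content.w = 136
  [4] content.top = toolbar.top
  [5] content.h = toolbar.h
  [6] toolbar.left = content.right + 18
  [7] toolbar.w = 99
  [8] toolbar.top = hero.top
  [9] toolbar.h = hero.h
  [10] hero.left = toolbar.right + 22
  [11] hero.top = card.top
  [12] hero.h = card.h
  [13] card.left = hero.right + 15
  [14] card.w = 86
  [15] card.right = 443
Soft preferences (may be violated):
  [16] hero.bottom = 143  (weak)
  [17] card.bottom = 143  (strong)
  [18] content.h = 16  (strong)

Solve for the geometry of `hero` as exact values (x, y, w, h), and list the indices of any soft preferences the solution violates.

hero = (x=276, y=74, w=66, h=69)
violated soft preferences: 18

1. hero.y = 74  [toolbar.top = hero.top]
2. hero.h = 69  [toolbar.h = hero.h]
3. hero.x = 276  [hero.left = toolbar.right + 22]
4. hero.w = 66  [card.left = hero.right + 15]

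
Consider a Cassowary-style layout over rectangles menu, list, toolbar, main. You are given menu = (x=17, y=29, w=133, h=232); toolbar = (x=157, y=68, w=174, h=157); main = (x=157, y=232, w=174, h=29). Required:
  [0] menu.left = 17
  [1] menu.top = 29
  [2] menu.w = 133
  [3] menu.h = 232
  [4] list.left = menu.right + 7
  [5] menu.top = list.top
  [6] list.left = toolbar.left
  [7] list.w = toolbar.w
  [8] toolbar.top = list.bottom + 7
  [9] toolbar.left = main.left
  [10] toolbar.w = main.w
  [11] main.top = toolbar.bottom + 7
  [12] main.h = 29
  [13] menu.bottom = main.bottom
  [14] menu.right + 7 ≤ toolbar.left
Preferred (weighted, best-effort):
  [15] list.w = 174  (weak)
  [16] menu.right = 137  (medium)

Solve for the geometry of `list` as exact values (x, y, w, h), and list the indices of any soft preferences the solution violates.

1. list.x = 157  [list.left = menu.right + 7]
2. list.y = 29  [menu.top = list.top]
3. list.w = 174  [list.w = toolbar.w]
4. list.h = 32  [toolbar.top = list.bottom + 7]

list = (x=157, y=29, w=174, h=32)
violated soft preferences: 16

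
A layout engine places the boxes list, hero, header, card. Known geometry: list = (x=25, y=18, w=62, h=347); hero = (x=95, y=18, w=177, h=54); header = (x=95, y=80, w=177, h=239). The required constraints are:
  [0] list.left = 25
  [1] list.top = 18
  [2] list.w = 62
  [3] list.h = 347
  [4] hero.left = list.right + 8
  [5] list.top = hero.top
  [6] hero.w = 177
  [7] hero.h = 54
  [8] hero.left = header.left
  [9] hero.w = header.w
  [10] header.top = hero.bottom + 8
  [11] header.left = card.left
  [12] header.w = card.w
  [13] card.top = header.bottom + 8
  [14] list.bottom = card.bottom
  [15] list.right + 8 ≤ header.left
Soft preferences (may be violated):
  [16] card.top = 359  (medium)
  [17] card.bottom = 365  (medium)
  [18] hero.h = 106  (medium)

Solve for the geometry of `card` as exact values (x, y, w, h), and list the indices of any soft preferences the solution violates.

card = (x=95, y=327, w=177, h=38)
violated soft preferences: 16, 18

1. card.x = 95  [header.left = card.left]
2. card.w = 177  [header.w = card.w]
3. card.y = 327  [card.top = header.bottom + 8]
4. card.h = 38  [list.bottom = card.bottom]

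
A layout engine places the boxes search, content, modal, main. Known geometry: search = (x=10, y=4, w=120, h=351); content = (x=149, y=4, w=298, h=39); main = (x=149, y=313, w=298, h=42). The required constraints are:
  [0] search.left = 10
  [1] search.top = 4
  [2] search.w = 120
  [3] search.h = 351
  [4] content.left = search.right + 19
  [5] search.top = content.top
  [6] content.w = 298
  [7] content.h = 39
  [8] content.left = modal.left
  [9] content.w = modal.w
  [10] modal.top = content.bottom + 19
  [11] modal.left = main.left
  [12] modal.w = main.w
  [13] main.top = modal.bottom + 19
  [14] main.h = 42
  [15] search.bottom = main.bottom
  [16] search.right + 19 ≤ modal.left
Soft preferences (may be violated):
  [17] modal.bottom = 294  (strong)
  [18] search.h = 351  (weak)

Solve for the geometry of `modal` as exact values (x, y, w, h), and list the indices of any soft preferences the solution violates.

modal = (x=149, y=62, w=298, h=232)
violated soft preferences: none

1. modal.x = 149  [content.left = modal.left]
2. modal.w = 298  [content.w = modal.w]
3. modal.y = 62  [modal.top = content.bottom + 19]
4. modal.h = 232  [main.top = modal.bottom + 19]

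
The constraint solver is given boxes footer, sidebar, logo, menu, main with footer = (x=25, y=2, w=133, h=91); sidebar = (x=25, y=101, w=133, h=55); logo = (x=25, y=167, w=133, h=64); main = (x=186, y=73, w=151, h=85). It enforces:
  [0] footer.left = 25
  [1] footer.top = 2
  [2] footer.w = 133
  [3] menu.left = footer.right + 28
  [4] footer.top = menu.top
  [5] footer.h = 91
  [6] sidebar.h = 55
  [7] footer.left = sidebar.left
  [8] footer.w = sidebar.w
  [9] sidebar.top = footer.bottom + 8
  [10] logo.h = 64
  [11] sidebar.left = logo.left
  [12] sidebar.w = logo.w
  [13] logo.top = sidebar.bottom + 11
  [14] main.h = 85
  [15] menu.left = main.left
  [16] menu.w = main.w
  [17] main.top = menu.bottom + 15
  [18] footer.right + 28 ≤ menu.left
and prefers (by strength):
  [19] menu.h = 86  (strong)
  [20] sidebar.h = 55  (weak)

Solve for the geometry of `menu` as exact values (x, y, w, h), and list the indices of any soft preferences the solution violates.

menu = (x=186, y=2, w=151, h=56)
violated soft preferences: 19

1. menu.x = 186  [menu.left = footer.right + 28]
2. menu.y = 2  [footer.top = menu.top]
3. menu.w = 151  [menu.w = main.w]
4. menu.h = 56  [main.top = menu.bottom + 15]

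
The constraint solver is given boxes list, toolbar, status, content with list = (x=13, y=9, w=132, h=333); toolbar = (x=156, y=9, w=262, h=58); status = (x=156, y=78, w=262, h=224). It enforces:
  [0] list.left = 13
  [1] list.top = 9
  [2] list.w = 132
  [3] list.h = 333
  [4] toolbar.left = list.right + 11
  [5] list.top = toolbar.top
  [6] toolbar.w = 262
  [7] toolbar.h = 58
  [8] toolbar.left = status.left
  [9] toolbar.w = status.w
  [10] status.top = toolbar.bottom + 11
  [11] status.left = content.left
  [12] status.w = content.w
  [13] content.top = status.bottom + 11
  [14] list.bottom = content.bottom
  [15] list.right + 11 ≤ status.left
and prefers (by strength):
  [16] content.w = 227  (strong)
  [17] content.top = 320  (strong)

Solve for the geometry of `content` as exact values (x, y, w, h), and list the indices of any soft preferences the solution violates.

1. content.x = 156  [status.left = content.left]
2. content.w = 262  [status.w = content.w]
3. content.y = 313  [content.top = status.bottom + 11]
4. content.h = 29  [list.bottom = content.bottom]

content = (x=156, y=313, w=262, h=29)
violated soft preferences: 16, 17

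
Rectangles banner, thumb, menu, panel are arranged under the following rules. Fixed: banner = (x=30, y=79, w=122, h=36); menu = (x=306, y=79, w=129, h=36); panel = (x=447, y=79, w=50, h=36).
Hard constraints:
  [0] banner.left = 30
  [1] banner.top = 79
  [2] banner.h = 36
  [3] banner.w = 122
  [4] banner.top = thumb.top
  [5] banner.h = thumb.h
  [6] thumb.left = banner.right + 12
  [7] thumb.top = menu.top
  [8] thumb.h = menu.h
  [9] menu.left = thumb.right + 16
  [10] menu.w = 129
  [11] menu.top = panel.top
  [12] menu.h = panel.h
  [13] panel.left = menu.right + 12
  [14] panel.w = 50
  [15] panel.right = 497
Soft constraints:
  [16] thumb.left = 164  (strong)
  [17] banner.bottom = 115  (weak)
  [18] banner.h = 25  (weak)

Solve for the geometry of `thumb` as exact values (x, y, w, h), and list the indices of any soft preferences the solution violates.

1. thumb.y = 79  [banner.top = thumb.top]
2. thumb.h = 36  [banner.h = thumb.h]
3. thumb.x = 164  [thumb.left = banner.right + 12]
4. thumb.w = 126  [menu.left = thumb.right + 16]

thumb = (x=164, y=79, w=126, h=36)
violated soft preferences: 18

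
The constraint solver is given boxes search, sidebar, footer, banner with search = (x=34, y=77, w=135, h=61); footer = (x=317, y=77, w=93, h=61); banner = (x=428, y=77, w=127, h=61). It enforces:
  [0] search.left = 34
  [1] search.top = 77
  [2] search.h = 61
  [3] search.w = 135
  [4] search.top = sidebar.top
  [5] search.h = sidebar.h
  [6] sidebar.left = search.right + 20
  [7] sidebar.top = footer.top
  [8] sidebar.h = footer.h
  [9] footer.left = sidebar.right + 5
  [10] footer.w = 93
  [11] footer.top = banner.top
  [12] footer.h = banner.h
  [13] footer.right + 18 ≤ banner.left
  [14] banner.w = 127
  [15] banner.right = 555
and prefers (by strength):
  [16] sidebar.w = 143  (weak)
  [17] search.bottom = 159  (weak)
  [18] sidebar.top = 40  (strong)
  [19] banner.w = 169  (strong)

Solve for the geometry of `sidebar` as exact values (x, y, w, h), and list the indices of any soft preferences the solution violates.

sidebar = (x=189, y=77, w=123, h=61)
violated soft preferences: 16, 17, 18, 19

1. sidebar.y = 77  [search.top = sidebar.top]
2. sidebar.h = 61  [search.h = sidebar.h]
3. sidebar.x = 189  [sidebar.left = search.right + 20]
4. sidebar.w = 123  [footer.left = sidebar.right + 5]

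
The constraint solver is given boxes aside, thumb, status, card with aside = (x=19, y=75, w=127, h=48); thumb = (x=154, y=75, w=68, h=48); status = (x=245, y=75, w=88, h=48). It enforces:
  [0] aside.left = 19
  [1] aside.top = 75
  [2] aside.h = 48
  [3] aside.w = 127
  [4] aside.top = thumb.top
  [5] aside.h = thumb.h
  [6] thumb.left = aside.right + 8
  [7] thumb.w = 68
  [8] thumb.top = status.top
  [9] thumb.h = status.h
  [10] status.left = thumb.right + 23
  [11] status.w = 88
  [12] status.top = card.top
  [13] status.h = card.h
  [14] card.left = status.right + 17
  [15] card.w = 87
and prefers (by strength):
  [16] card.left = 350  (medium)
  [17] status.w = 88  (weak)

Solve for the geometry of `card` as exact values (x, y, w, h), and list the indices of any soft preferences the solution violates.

card = (x=350, y=75, w=87, h=48)
violated soft preferences: none

1. card.y = 75  [status.top = card.top]
2. card.h = 48  [status.h = card.h]
3. card.x = 350  [card.left = status.right + 17]
4. card.w = 87  [card.w = 87]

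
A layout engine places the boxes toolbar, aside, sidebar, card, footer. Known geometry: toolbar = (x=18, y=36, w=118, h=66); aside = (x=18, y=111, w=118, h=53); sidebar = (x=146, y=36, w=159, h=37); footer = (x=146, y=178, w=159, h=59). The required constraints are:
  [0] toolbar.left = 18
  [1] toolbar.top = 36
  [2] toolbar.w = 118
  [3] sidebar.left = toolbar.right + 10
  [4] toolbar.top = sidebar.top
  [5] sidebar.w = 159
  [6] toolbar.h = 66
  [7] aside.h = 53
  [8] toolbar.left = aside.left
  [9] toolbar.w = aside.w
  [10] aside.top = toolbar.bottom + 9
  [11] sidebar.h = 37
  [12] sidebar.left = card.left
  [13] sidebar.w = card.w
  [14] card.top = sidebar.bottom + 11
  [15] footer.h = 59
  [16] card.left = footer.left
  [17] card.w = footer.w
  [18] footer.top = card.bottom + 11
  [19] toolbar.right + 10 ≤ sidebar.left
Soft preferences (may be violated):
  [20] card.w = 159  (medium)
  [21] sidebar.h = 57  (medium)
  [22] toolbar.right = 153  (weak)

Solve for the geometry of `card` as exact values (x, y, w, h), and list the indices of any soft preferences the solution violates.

card = (x=146, y=84, w=159, h=83)
violated soft preferences: 21, 22

1. card.x = 146  [sidebar.left = card.left]
2. card.w = 159  [sidebar.w = card.w]
3. card.y = 84  [card.top = sidebar.bottom + 11]
4. card.h = 83  [footer.top = card.bottom + 11]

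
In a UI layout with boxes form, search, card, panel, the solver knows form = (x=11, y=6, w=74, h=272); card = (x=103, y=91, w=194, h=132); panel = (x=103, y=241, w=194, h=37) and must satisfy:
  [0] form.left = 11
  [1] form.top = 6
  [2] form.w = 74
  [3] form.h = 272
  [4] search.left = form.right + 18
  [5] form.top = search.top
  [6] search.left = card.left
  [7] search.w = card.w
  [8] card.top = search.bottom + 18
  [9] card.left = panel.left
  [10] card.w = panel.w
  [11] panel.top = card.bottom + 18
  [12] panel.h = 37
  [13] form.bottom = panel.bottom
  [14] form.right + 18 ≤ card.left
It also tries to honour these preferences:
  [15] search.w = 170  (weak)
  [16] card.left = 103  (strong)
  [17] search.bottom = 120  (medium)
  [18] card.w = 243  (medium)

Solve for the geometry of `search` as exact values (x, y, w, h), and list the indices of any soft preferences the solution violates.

search = (x=103, y=6, w=194, h=67)
violated soft preferences: 15, 17, 18

1. search.x = 103  [search.left = form.right + 18]
2. search.y = 6  [form.top = search.top]
3. search.w = 194  [search.w = card.w]
4. search.h = 67  [card.top = search.bottom + 18]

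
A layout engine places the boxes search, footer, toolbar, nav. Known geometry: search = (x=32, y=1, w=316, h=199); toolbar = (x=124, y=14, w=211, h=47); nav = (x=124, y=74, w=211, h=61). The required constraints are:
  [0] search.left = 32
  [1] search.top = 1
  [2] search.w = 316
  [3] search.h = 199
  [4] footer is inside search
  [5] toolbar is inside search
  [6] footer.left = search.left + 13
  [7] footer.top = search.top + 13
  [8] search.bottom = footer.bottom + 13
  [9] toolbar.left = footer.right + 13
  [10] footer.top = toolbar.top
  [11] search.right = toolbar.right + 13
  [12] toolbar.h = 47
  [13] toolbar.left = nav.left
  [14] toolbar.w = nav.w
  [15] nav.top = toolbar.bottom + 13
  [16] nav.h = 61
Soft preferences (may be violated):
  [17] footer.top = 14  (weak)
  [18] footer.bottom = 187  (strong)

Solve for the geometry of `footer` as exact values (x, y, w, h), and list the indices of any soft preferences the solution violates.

footer = (x=45, y=14, w=66, h=173)
violated soft preferences: none

1. footer.x = 45  [footer.left = search.left + 13]
2. footer.y = 14  [footer.top = search.top + 13]
3. footer.h = 173  [search.bottom = footer.bottom + 13]
4. footer.w = 66  [toolbar.left = footer.right + 13]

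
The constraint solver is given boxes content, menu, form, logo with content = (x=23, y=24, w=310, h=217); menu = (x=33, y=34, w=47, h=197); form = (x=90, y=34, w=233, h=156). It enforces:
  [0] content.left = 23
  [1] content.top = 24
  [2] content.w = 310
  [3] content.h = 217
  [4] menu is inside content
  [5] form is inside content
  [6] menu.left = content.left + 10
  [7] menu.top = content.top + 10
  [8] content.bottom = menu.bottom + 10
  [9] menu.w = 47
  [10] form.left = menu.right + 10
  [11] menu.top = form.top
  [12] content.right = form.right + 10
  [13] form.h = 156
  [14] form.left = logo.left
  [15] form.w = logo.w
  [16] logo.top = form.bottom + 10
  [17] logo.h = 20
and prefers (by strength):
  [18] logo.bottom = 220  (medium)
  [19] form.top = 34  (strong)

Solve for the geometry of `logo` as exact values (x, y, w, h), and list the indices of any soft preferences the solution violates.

logo = (x=90, y=200, w=233, h=20)
violated soft preferences: none

1. logo.x = 90  [form.left = logo.left]
2. logo.w = 233  [form.w = logo.w]
3. logo.y = 200  [logo.top = form.bottom + 10]
4. logo.h = 20  [logo.h = 20]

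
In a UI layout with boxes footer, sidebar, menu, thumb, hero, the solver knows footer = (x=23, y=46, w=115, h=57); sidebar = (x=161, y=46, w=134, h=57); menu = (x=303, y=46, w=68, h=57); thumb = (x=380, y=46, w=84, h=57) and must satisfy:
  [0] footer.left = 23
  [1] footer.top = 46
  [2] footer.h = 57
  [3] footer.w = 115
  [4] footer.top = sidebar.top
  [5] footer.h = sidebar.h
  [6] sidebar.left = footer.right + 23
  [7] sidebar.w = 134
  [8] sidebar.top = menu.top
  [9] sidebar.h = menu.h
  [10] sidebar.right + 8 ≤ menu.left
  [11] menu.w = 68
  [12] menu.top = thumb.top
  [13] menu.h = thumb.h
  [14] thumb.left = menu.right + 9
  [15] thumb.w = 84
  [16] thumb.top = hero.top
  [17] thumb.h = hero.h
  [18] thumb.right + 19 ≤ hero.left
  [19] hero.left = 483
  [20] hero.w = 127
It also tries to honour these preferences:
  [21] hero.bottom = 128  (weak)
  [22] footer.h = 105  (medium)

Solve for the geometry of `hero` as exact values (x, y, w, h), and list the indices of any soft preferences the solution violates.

1. hero.y = 46  [thumb.top = hero.top]
2. hero.h = 57  [thumb.h = hero.h]
3. hero.x = 483  [hero.left = 483]
4. hero.w = 127  [hero.w = 127]

hero = (x=483, y=46, w=127, h=57)
violated soft preferences: 21, 22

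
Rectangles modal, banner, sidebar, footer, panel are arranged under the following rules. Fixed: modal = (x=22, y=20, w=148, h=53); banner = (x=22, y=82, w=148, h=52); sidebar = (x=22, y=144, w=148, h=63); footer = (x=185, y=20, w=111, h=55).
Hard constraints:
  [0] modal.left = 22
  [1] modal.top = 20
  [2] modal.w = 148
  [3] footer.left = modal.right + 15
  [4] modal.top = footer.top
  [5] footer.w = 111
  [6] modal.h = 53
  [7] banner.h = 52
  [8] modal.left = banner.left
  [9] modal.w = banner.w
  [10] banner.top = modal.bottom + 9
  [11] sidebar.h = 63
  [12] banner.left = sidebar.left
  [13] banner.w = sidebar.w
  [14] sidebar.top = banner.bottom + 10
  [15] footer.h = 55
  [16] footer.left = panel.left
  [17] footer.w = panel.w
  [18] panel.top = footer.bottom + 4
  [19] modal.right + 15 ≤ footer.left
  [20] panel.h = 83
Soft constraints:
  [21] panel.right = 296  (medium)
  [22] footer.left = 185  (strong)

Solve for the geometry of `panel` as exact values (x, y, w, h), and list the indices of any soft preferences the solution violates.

1. panel.x = 185  [footer.left = panel.left]
2. panel.w = 111  [footer.w = panel.w]
3. panel.y = 79  [panel.top = footer.bottom + 4]
4. panel.h = 83  [panel.h = 83]

panel = (x=185, y=79, w=111, h=83)
violated soft preferences: none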